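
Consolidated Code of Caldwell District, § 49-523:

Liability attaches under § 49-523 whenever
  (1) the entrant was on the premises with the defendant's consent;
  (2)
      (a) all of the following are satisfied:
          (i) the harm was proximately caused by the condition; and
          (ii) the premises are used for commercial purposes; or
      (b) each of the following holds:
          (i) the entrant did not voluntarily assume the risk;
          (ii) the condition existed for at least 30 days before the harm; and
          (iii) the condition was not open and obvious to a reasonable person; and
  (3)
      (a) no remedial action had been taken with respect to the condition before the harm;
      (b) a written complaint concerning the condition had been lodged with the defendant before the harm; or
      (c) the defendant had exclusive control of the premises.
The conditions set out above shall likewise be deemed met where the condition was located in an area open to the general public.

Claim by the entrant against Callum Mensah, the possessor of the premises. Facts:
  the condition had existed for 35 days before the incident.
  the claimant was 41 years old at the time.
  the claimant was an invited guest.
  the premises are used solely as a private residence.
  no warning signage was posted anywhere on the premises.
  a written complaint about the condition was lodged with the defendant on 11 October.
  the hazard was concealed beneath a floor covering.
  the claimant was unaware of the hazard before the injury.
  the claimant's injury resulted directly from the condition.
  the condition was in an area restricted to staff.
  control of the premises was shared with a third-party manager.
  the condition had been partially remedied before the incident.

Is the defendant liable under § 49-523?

(1) consent to enter — met.
(i) proximate cause — satisfied.
(ii) commercial use — not met.
(a): T AND F → false.
(i) no assumed risk — holds.
(ii) condition ≥30 days old — satisfied.
(iii) not open/obvious — met.
(b) = T AND T AND T = true.
So (2) is satisfied (F OR T).
(a) no remedial action — fails.
(b) complaint lodged — met.
(c) exclusive control — fails.
(3) = F OR T OR F = true.
So Overall is satisfied (T AND T AND T).
Exception (public area) — not satisfied.
Result: main true OR exception false → true.

Yes — liable.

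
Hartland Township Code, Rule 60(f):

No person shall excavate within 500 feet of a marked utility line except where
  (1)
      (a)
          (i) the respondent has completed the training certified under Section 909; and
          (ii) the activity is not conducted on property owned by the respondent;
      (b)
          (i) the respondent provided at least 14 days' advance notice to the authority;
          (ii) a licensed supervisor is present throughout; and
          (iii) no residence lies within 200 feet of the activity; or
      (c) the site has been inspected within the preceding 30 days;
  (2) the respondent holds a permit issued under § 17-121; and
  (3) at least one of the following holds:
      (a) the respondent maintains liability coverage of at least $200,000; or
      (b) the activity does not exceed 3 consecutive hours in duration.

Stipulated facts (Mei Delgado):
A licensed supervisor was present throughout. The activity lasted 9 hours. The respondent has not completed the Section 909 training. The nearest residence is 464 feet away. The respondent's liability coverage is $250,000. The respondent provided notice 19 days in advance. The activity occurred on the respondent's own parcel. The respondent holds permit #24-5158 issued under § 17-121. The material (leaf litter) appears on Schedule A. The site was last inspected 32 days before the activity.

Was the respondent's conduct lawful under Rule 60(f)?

(i) training certified — fails.
(ii) not (own property) — fails.
(a) = F AND F = false.
(i) ≥14 days' notice — met.
(ii) supervisor present — holds.
(iii) no residence in 200 ft — holds.
(b) = T AND T AND T = true.
(c) site inspected — not met.
(1) = F OR T OR F = true.
(2) holds permit — holds.
(a) coverage ≥ $200,000 — met.
(b) ≤ 3 hrs duration — fails.
(3): T OR F → true.
Overall: T AND T AND T → true.

Yes — lawful.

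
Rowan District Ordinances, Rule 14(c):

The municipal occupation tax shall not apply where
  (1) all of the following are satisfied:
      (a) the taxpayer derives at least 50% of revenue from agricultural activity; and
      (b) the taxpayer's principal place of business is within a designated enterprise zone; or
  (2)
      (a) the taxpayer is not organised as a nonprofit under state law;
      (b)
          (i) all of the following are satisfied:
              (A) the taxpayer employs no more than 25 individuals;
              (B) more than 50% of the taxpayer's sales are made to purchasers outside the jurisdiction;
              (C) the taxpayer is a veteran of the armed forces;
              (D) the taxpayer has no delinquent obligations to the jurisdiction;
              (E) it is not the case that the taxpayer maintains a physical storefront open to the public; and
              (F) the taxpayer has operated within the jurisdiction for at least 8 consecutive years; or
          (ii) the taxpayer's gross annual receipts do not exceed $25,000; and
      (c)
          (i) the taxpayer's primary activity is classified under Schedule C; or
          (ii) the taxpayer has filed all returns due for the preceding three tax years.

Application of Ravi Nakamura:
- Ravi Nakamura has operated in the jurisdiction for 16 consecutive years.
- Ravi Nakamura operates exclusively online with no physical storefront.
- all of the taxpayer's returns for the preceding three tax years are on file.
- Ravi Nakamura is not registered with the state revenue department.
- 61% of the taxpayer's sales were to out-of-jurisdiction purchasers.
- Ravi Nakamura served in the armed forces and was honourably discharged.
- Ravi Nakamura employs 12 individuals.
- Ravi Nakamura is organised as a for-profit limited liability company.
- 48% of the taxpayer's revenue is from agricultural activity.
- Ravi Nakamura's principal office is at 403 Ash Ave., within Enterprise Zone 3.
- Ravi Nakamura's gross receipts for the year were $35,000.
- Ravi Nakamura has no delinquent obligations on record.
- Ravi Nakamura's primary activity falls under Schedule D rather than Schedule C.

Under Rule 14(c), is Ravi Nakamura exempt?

Yes — exempt.

(a) ≥50% agricultural — not satisfied.
(b) in enterprise zone — satisfied.
So (1) is not satisfied (F AND T).
(a) not (nonprofit) — satisfied.
(A) ≤ 25 employees — satisfied.
(B) >50% out-of-jur. sales — satisfied.
(C) veteran — satisfied.
(D) no delinquency — holds.
(E) not (has storefront) — met.
(F) ≥ 8 yrs in jurisdiction — met.
(i) = T AND T AND T AND T AND T AND T = true.
(ii) receipts ≤ $25,000 — not satisfied.
(b): T OR F → true.
(i) Schedule C activity — not met.
(ii) returns current — met.
(c) = F OR T = true.
(2): T AND T AND T → true.
Overall: F OR T → true.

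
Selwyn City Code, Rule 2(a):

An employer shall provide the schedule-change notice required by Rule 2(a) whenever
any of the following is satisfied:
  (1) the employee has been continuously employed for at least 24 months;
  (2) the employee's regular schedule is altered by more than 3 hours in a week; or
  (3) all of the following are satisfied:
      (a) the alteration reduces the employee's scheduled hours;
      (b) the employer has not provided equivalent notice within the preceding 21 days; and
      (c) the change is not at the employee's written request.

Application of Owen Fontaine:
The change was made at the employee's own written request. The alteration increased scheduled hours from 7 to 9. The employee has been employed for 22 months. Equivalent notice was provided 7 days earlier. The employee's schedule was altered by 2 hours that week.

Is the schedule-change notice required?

(1) tenure ≥ 24 mo. — not met.
(2) schedule shift > 3h — not met.
(a) hours reduced — not satisfied.
(b) no recent notice — fails.
(c) not employee-requested — not satisfied.
(3): F AND F AND F → false.
So Overall is not satisfied (F OR F OR F).

No — not required.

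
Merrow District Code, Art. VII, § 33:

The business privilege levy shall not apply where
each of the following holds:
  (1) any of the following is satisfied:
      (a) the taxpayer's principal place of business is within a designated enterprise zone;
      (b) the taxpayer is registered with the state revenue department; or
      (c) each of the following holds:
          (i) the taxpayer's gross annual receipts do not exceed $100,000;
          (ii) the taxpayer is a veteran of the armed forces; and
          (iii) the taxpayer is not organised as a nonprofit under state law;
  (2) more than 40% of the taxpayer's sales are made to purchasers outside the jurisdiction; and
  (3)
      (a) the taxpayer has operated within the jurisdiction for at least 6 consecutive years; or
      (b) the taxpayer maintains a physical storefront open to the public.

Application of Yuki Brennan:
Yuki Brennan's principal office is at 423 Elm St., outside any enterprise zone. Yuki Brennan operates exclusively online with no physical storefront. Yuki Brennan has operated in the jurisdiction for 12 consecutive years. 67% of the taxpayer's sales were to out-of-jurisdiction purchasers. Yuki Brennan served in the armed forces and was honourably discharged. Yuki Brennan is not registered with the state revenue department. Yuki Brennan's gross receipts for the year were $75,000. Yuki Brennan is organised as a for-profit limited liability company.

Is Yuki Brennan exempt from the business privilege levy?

Yes — exempt.

(a) in enterprise zone — not satisfied.
(b) state-registered — not satisfied.
(i) receipts ≤ $100,000 — satisfied.
(ii) veteran — satisfied.
(iii) not (nonprofit) — holds.
(c) = T AND T AND T = true.
(1) = F OR F OR T = true.
(2) >40% out-of-jur. sales — satisfied.
(a) ≥ 6 yrs in jurisdiction — holds.
(b) has storefront — not met.
So (3) is satisfied (T OR F).
So Overall is satisfied (T AND T AND T).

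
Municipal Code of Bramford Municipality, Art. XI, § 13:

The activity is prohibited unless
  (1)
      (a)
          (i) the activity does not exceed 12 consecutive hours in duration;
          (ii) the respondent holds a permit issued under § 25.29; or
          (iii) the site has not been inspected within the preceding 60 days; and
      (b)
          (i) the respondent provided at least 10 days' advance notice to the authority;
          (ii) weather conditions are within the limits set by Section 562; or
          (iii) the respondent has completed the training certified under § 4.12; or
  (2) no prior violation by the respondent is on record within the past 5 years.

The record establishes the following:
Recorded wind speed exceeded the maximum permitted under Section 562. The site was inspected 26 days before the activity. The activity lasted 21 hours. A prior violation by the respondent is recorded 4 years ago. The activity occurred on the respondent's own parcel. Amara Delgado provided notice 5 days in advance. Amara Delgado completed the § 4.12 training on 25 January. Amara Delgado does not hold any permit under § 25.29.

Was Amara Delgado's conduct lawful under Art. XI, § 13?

(i) ≤ 12 hrs duration — fails.
(ii) holds permit — not met.
(iii) not (site inspected) — fails.
(a): F OR F OR F → false.
(i) ≥10 days' notice — not met.
(ii) weather ok — fails.
(iii) training certified — holds.
So (b) is satisfied (F OR F OR T).
(1) = F AND T = false.
(2) no prior violation — not met.
So Overall is not satisfied (F OR F).

No — unlawful.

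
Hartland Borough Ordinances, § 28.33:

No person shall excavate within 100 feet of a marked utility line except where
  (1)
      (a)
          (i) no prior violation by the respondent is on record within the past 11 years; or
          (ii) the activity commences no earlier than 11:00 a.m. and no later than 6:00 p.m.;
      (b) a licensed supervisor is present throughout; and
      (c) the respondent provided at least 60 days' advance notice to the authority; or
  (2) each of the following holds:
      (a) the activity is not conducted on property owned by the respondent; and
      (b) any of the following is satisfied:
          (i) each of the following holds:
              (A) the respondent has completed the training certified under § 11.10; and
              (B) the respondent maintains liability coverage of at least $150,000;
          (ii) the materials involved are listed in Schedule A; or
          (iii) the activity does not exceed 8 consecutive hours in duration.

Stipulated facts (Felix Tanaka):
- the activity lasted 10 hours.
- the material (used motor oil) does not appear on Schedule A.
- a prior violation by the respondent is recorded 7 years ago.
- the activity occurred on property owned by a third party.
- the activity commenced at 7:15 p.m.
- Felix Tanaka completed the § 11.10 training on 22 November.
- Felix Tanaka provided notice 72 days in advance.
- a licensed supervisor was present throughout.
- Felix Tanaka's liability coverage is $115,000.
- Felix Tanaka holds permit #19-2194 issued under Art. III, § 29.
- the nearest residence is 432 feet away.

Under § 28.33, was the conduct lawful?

No — unlawful.

(i) no prior violation — not met.
(ii) start within hours — not satisfied.
So (a) is not satisfied (F OR F).
(b) supervisor present — met.
(c) ≥60 days' notice — satisfied.
So (1) is not satisfied (F AND T AND T).
(a) not (own property) — satisfied.
(A) training certified — met.
(B) coverage ≥ $150,000 — not met.
So (i) is not satisfied (T AND F).
(ii) Schedule A material — not met.
(iii) ≤ 8 hrs duration — not met.
(b) = F OR F OR F = false.
(2) = T AND F = false.
So Overall is not satisfied (F OR F).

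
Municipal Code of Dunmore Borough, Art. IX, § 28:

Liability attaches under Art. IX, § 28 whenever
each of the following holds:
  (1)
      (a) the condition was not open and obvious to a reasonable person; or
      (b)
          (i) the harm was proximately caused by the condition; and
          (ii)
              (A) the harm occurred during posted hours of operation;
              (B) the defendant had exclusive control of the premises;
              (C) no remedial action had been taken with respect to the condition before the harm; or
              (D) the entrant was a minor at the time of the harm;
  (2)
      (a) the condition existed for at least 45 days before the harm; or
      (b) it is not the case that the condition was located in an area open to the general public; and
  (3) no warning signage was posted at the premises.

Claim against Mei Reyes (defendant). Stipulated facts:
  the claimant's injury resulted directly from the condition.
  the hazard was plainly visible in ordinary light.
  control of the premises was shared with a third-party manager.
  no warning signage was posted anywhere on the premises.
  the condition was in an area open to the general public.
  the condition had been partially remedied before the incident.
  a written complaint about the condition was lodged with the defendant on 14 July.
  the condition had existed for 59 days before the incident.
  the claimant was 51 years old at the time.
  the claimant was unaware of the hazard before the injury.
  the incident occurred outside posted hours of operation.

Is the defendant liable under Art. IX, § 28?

No — not liable.

(a) not open/obvious — fails.
(i) proximate cause — satisfied.
(A) during posted hours — not satisfied.
(B) exclusive control — not met.
(C) no remedial action — not satisfied.
(D) entrant a minor — not satisfied.
(ii): F OR F OR F OR F → false.
(b): T AND F → false.
(1) = F OR F = false.
(a) condition ≥45 days old — holds.
(b) not (public area) — not met.
(2) = T OR F = true.
(3) no signage posted — holds.
Overall: F AND T AND T → false.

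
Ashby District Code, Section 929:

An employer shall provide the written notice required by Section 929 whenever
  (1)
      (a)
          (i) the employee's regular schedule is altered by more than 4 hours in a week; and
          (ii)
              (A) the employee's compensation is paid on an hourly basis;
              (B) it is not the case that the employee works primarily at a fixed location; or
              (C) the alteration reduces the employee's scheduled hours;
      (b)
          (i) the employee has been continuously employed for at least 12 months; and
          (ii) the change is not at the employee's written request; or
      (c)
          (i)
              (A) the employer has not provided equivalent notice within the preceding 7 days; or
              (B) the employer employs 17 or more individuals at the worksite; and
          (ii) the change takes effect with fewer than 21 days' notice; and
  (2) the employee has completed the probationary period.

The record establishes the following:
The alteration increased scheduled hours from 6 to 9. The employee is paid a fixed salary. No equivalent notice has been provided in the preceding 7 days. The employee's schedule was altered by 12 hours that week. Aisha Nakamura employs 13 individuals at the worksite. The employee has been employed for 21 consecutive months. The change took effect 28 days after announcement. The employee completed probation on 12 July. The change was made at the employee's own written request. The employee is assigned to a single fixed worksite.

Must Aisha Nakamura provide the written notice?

(i) schedule shift > 4h — satisfied.
(A) hourly-paid — fails.
(B) not (fixed location) — not met.
(C) hours reduced — not satisfied.
So (ii) is not satisfied (F OR F OR F).
So (a) is not satisfied (T AND F).
(i) tenure ≥ 12 mo. — satisfied.
(ii) not employee-requested — not satisfied.
So (b) is not satisfied (T AND F).
(A) no recent notice — satisfied.
(B) ≥ 17 at site — not met.
(i): T OR F → true.
(ii) < 21 days' notice — fails.
So (c) is not satisfied (T AND F).
(1) = F OR F OR F = false.
(2) past probation — holds.
Overall = F AND T = false.

No — not required.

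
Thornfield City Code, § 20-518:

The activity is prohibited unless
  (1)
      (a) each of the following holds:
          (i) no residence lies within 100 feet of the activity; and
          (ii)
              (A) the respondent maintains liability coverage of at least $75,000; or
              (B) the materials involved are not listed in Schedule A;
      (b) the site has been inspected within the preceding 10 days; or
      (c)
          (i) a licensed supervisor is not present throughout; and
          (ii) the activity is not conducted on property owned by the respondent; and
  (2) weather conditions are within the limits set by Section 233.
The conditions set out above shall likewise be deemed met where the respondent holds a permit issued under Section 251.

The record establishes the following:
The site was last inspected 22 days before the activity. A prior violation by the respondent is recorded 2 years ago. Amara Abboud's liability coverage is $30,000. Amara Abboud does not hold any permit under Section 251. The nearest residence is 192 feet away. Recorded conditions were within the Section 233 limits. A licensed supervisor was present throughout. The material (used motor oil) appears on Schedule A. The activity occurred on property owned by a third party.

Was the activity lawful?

(i) no residence in 100 ft — holds.
(A) coverage ≥ $75,000 — not satisfied.
(B) not (Schedule A material) — not met.
(ii): F OR F → false.
(a) = T AND F = false.
(b) site inspected — not satisfied.
(i) not (supervisor present) — fails.
(ii) not (own property) — holds.
(c): F AND T → false.
(1) = F OR F OR F = false.
(2) weather ok — met.
Overall: F AND T → false.
Exception (holds permit) — not satisfied.
Result: main false OR exception false → false.

No — unlawful.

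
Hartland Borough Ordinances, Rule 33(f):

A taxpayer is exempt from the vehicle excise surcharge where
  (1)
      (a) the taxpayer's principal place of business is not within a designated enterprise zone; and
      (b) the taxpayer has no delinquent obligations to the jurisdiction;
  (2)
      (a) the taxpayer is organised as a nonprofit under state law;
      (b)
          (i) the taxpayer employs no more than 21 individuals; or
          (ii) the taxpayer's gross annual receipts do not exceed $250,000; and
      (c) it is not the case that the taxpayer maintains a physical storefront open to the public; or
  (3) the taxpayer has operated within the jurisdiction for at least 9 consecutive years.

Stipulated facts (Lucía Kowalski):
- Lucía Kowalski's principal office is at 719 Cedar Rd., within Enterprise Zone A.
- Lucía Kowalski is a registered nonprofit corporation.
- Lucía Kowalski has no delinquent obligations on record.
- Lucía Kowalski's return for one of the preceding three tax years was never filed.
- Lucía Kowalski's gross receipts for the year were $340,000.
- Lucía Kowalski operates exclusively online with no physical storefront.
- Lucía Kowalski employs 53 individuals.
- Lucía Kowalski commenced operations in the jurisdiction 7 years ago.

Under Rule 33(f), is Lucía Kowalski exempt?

(a) not (in enterprise zone) — fails.
(b) no delinquency — met.
(1): F AND T → false.
(a) nonprofit — holds.
(i) ≤ 21 employees — not satisfied.
(ii) receipts ≤ $250,000 — not satisfied.
(b): F OR F → false.
(c) not (has storefront) — holds.
(2) = T AND F AND T = false.
(3) ≥ 9 yrs in jurisdiction — fails.
Overall = F OR F OR F = false.

No — not exempt.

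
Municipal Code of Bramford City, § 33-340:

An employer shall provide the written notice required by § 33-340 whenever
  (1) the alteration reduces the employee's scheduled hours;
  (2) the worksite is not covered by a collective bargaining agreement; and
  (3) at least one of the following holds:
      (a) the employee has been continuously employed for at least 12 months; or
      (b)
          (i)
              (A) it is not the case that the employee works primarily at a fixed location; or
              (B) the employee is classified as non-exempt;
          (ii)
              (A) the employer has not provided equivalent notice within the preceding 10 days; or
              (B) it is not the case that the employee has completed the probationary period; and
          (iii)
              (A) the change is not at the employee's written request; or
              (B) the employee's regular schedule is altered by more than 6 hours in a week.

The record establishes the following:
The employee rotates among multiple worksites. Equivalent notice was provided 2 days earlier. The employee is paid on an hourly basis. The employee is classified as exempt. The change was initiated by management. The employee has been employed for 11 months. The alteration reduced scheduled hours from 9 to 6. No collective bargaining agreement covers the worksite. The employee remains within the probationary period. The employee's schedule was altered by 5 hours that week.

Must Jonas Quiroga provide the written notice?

Yes — required.

(1) hours reduced — holds.
(2) no CBA — satisfied.
(a) tenure ≥ 12 mo. — fails.
(A) not (fixed location) — satisfied.
(B) non-exempt — fails.
So (i) is satisfied (T OR F).
(A) no recent notice — fails.
(B) not (past probation) — holds.
(ii): F OR T → true.
(A) not employee-requested — met.
(B) schedule shift > 6h — not satisfied.
(iii): T OR F → true.
(b) = T AND T AND T = true.
(3) = F OR T = true.
Overall = T AND T AND T = true.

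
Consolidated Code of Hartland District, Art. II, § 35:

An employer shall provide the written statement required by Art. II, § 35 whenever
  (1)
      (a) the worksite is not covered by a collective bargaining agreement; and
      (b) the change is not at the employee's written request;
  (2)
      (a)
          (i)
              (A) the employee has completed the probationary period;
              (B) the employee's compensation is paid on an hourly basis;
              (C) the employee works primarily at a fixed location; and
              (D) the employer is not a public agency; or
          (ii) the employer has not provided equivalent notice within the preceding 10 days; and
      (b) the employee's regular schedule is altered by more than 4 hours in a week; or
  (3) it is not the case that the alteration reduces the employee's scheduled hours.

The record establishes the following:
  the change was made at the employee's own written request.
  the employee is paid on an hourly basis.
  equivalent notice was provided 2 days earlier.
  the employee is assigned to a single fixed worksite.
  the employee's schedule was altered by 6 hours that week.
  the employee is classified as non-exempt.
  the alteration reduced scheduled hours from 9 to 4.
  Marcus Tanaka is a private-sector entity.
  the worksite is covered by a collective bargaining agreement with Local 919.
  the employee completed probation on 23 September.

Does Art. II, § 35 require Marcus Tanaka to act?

Yes — required.

(a) no CBA — fails.
(b) not employee-requested — not satisfied.
So (1) is not satisfied (F AND F).
(A) past probation — satisfied.
(B) hourly-paid — satisfied.
(C) fixed location — met.
(D) not (public agency) — met.
(i) = T AND T AND T AND T = true.
(ii) no recent notice — fails.
(a): T OR F → true.
(b) schedule shift > 4h — holds.
(2) = T AND T = true.
(3) not (hours reduced) — not satisfied.
Overall = F OR T OR F = true.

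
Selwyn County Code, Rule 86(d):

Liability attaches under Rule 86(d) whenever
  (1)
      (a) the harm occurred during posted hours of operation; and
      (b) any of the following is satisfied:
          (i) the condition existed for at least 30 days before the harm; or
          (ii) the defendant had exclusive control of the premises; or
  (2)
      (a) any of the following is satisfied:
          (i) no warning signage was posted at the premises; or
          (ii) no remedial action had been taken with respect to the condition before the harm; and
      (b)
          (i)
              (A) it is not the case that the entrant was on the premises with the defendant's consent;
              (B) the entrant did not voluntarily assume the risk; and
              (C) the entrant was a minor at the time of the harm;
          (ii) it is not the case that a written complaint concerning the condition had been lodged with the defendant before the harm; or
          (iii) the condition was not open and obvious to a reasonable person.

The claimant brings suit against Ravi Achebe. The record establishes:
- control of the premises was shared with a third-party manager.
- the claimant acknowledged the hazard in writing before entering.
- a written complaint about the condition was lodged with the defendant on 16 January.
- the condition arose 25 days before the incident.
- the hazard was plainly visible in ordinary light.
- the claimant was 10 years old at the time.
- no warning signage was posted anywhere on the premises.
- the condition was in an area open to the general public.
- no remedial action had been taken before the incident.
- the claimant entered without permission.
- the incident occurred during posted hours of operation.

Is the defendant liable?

No — not liable.

(a) during posted hours — met.
(i) condition ≥30 days old — not met.
(ii) exclusive control — not met.
(b) = F OR F = false.
(1) = T AND F = false.
(i) no signage posted — satisfied.
(ii) no remedial action — satisfied.
(a) = T OR T = true.
(A) not (consent to enter) — holds.
(B) no assumed risk — fails.
(C) entrant a minor — met.
(i) = T AND F AND T = false.
(ii) not (complaint lodged) — not met.
(iii) not open/obvious — not satisfied.
So (b) is not satisfied (F OR F OR F).
So (2) is not satisfied (T AND F).
Overall: F OR F → false.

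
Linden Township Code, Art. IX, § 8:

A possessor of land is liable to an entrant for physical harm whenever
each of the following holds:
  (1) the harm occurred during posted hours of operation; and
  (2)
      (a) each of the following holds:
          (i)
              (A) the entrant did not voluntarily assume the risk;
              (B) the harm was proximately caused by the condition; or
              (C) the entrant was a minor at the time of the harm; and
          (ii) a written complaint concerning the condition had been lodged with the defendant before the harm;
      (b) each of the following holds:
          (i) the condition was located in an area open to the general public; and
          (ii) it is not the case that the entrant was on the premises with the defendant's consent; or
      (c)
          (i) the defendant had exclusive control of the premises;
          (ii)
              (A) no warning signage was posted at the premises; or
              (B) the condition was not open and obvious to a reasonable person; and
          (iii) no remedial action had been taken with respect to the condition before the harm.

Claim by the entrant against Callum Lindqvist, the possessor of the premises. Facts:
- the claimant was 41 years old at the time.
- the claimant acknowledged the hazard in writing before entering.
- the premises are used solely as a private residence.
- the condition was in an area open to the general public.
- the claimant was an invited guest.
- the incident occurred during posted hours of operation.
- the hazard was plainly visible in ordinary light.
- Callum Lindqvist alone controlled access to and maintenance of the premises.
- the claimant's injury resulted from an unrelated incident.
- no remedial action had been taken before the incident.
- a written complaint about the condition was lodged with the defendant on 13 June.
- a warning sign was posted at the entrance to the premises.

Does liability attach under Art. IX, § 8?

(1) during posted hours — holds.
(A) no assumed risk — not satisfied.
(B) proximate cause — not satisfied.
(C) entrant a minor — not met.
(i): F OR F OR F → false.
(ii) complaint lodged — met.
(a) = F AND T = false.
(i) public area — met.
(ii) not (consent to enter) — not satisfied.
(b) = T AND F = false.
(i) exclusive control — satisfied.
(A) no signage posted — not met.
(B) not open/obvious — not met.
So (ii) is not satisfied (F OR F).
(iii) no remedial action — met.
(c): T AND F AND T → false.
(2): F OR F OR F → false.
So Overall is not satisfied (T AND F).

No — not liable.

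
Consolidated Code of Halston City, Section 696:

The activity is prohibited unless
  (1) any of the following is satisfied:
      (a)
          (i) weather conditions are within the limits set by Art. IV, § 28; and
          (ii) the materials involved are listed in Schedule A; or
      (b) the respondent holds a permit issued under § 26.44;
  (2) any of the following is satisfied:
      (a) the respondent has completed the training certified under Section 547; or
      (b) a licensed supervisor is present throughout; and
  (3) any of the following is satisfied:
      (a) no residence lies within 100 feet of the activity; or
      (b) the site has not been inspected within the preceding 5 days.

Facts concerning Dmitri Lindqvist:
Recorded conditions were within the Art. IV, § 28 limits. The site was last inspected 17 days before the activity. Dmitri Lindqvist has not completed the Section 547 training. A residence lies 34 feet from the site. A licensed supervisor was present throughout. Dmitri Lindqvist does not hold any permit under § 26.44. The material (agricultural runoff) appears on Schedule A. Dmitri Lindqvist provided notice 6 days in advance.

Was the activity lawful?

Yes — lawful.

(i) weather ok — met.
(ii) Schedule A material — holds.
(a) = T AND T = true.
(b) holds permit — not satisfied.
So (1) is satisfied (T OR F).
(a) training certified — fails.
(b) supervisor present — met.
(2) = F OR T = true.
(a) no residence in 100 ft — fails.
(b) not (site inspected) — met.
So (3) is satisfied (F OR T).
Overall: T AND T AND T → true.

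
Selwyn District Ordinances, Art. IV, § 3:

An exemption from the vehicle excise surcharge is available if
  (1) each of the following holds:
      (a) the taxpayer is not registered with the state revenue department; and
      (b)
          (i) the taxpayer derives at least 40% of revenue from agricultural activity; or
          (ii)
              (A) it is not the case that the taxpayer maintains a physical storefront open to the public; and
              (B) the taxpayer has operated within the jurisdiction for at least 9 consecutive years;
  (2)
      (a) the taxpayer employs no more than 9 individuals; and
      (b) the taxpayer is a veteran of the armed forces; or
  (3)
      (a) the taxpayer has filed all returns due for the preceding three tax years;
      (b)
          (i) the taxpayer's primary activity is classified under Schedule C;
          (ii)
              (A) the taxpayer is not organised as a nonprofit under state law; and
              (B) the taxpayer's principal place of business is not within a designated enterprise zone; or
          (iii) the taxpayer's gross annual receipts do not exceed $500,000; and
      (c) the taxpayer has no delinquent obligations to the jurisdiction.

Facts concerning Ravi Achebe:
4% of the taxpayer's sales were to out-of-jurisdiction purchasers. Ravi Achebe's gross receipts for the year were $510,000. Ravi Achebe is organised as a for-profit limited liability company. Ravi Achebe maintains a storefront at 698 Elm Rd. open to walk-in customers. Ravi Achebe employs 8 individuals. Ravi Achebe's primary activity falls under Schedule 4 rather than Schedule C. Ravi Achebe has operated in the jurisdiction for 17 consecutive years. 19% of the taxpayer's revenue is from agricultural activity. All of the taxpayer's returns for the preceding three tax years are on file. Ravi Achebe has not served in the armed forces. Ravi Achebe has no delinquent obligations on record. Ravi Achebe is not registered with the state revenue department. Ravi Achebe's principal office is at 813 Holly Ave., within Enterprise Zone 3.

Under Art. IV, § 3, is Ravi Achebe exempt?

(a) not (state-registered) — holds.
(i) ≥40% agricultural — fails.
(A) not (has storefront) — not satisfied.
(B) ≥ 9 yrs in jurisdiction — met.
(ii): F AND T → false.
(b) = F OR F = false.
(1) = T AND F = false.
(a) ≤ 9 employees — met.
(b) veteran — fails.
(2): T AND F → false.
(a) returns current — satisfied.
(i) Schedule C activity — not satisfied.
(A) not (nonprofit) — holds.
(B) not (in enterprise zone) — not met.
(ii) = T AND F = false.
(iii) receipts ≤ $500,000 — fails.
So (b) is not satisfied (F OR F OR F).
(c) no delinquency — satisfied.
So (3) is not satisfied (T AND F AND T).
So Overall is not satisfied (F OR F OR F).

No — not exempt.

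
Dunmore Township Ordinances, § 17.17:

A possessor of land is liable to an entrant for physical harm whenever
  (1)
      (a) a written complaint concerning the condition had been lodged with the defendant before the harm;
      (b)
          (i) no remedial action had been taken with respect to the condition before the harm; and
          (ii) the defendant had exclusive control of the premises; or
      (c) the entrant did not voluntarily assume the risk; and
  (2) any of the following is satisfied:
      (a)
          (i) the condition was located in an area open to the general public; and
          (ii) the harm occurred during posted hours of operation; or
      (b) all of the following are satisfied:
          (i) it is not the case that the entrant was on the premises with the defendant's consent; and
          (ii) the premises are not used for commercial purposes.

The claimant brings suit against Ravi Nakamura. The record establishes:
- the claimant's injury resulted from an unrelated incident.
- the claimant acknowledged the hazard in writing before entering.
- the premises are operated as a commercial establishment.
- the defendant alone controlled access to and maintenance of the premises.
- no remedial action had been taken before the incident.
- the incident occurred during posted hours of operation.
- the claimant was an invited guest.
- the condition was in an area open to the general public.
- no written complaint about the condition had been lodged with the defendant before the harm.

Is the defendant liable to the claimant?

(a) complaint lodged — fails.
(i) no remedial action — met.
(ii) exclusive control — satisfied.
(b): T AND T → true.
(c) no assumed risk — not satisfied.
(1): F OR T OR F → true.
(i) public area — satisfied.
(ii) during posted hours — met.
So (a) is satisfied (T AND T).
(i) not (consent to enter) — not satisfied.
(ii) not (commercial use) — not met.
(b) = F AND F = false.
So (2) is satisfied (T OR F).
Overall: T AND T → true.

Yes — liable.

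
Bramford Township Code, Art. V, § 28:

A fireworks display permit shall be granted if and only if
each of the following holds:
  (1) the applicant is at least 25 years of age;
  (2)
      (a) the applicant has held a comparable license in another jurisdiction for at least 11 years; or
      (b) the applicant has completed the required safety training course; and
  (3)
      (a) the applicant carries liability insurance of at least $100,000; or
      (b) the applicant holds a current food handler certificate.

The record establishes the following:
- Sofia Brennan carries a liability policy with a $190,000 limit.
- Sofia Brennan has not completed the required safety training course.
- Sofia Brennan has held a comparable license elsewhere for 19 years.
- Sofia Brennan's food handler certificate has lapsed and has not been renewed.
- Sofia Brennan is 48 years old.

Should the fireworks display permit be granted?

Yes — granted.

(1) age ≥ 25 — satisfied.
(a) prior license ≥ 11 yr — met.
(b) safety training — not satisfied.
(2): T OR F → true.
(a) insurance ≥ $100,000 — satisfied.
(b) food handler cert. — fails.
So (3) is satisfied (T OR F).
So Overall is satisfied (T AND T AND T).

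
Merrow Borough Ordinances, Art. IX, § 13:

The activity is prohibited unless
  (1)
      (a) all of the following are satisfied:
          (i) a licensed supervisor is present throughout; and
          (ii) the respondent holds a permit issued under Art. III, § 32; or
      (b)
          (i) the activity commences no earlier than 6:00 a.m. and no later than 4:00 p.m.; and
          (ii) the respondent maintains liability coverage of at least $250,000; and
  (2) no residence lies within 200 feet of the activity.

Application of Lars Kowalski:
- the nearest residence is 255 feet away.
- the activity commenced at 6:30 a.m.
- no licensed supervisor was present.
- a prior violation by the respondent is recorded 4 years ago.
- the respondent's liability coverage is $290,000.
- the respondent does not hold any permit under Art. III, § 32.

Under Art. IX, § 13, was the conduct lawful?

Yes — lawful.

(i) supervisor present — not met.
(ii) holds permit — not satisfied.
(a) = F AND F = false.
(i) start within hours — holds.
(ii) coverage ≥ $250,000 — satisfied.
So (b) is satisfied (T AND T).
So (1) is satisfied (F OR T).
(2) no residence in 200 ft — met.
Overall: T AND T → true.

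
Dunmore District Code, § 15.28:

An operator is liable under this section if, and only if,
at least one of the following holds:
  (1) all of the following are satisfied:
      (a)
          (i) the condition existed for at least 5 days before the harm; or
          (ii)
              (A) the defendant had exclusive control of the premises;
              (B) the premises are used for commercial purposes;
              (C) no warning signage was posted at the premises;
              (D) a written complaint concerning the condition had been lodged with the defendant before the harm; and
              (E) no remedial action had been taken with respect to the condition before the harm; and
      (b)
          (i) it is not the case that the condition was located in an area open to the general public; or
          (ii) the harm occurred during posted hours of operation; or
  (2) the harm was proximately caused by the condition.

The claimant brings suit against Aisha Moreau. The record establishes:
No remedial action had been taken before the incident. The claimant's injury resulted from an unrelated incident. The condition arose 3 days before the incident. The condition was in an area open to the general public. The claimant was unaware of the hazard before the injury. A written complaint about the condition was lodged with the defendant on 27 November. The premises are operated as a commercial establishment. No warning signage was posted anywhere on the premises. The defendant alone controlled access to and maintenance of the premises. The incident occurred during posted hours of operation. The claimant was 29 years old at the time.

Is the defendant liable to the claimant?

Yes — liable.

(i) condition ≥5 days old — not met.
(A) exclusive control — holds.
(B) commercial use — met.
(C) no signage posted — met.
(D) complaint lodged — met.
(E) no remedial action — holds.
(ii): T AND T AND T AND T AND T → true.
(a) = F OR T = true.
(i) not (public area) — fails.
(ii) during posted hours — met.
(b) = F OR T = true.
(1) = T AND T = true.
(2) proximate cause — fails.
Overall = T OR F = true.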